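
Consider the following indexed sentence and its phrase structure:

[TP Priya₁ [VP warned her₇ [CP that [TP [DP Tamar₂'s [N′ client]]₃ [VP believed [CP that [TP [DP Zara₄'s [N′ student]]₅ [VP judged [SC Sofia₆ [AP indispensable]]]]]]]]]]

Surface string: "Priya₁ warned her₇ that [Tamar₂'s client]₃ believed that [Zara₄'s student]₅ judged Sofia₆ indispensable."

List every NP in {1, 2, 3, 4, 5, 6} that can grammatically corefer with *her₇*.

none

*her* is a pronoun, so Principle B applies: it must be free in its binding domain.
Binding domain of *her₇*: the matrix TP, whose subject is Priya₁.
*Priya₁* c-commands the pronoun within its binding domain → coindexation would violate Principle B.
*Tamar₂*: the pronoun c-commands this R-expression → coindexation would violate Principle C on *Tamar₂*.
*[Tamar₂'s client]₃*: the pronoun c-commands this R-expression → coindexation would violate Principle C on *[Tamar₂'s client]₃*.
*Zara₄*: the pronoun c-commands this R-expression → coindexation would violate Principle C on *Zara₄*.
*[Zara₄'s student]₅*: the pronoun c-commands this R-expression → coindexation would violate Principle C on *[Zara₄'s student]₅*.
*Sofia₆*: the pronoun c-commands this R-expression → coindexation would violate Principle C on *Sofia₆*.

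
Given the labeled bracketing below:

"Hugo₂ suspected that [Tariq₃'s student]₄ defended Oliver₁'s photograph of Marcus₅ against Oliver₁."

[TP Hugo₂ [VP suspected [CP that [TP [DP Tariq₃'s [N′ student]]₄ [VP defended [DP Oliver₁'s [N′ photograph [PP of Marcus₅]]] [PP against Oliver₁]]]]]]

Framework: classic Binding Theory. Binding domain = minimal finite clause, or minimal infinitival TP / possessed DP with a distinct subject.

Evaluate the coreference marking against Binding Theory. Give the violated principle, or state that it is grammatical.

The two coindexed NPs are *Oliver₁* and *Oliver₁*.
*Oliver₁* is an R-expression; no coindexed NP c-commands it, so Principle C holds.
*Oliver₁* is an R-expression; *Oliver₁* does not c-command it, and no other NP shares its index, so Principle C is satisfied.
All principles are respected.

grammatical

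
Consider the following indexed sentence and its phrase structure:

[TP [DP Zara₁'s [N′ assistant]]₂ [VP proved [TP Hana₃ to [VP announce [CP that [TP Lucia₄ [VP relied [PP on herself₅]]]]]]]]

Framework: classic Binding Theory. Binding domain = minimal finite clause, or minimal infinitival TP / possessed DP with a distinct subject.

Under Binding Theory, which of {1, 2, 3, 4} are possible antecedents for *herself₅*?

*herself* is an anaphor, so Principle A applies: it must be bound in its binding domain.
Binding domain of *herself₅*: the embedded TP, whose subject is Lucia₄.
*Zara₁* does not c-command the anaphor → cannot bind it.
*[Zara₁'s assistant]₂* c-commands the anaphor but is outside its binding domain → cannot satisfy Principle A.
*Hana₃* c-commands the anaphor but is outside its binding domain → cannot satisfy Principle A.
*Lucia₄* c-commands the anaphor within its binding domain → licit binder.

{4}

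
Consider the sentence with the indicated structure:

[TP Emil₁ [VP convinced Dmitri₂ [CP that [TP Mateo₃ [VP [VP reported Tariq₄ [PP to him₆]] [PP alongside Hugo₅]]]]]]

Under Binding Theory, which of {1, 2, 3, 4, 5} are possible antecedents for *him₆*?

{1, 2, 5}

*him* is a pronoun, so Principle B applies: it must be free in its binding domain.
Binding domain of *him₆*: the embedded TP, whose subject is Mateo₃.
*Emil₁* c-commands the pronoun but from outside its binding domain, and is not c-commanded by it → coindexation permitted.
*Dmitri₂* c-commands the pronoun but from outside its binding domain, and is not c-commanded by it → coindexation permitted.
*Mateo₃* c-commands the pronoun within its binding domain → coindexation would violate Principle B.
*Tariq₄* c-commands the pronoun within its binding domain → coindexation would violate Principle B.
*Hugo₅* and the pronoun do not c-command one another → neither Principle B nor Principle C is at stake; coindexation permitted.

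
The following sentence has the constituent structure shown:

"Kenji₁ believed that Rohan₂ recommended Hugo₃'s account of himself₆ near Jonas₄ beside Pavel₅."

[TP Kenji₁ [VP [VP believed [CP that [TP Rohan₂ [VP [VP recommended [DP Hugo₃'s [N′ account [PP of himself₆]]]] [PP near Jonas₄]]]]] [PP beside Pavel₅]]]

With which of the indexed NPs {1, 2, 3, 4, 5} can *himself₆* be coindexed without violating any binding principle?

{3}

*himself* is an anaphor, so Principle A applies: it must be bound in its binding domain.
Binding domain of *himself₆*: the possessed DP, whose subject is Hugo₃.
*Kenji₁* c-commands the anaphor but is outside its binding domain → cannot satisfy Principle A.
*Rohan₂* c-commands the anaphor but is outside its binding domain → cannot satisfy Principle A.
*Hugo₃* c-commands the anaphor within its binding domain → licit binder.
*Jonas₄* does not c-command the anaphor → cannot bind it.
*Pavel₅* does not c-command the anaphor → cannot bind it.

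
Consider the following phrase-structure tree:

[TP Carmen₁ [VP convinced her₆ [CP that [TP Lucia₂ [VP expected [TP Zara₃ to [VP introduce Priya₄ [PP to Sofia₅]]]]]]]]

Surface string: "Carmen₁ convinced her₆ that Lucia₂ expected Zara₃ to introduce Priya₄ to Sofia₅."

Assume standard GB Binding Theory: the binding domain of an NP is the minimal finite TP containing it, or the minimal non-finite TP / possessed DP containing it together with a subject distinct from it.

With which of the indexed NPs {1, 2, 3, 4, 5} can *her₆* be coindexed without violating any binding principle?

*her* is a pronoun, so Principle B applies: it must be free in its binding domain.
Binding domain of *her₆*: the matrix TP, whose subject is Carmen₁.
*Carmen₁* c-commands the pronoun within its binding domain → coindexation would violate Principle B.
*Lucia₂*: the pronoun c-commands this R-expression → coindexation would violate Principle C on *Lucia₂*.
*Zara₃*: the pronoun c-commands this R-expression → coindexation would violate Principle C on *Zara₃*.
*Priya₄*: the pronoun c-commands this R-expression → coindexation would violate Principle C on *Priya₄*.
*Sofia₅*: the pronoun c-commands this R-expression → coindexation would violate Principle C on *Sofia₅*.

none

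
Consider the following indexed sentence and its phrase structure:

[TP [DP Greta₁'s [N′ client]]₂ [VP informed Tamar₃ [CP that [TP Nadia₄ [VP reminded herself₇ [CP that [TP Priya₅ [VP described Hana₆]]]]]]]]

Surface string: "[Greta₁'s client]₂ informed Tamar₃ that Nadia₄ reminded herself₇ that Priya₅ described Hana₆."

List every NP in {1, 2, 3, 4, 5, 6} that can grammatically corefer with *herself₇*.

*herself* is an anaphor, so Principle A applies: it must be bound in its binding domain.
Binding domain of *herself₇*: the embedded TP, whose subject is Nadia₄.
*Greta₁* does not c-command the anaphor → cannot bind it.
*[Greta₁'s client]₂* c-commands the anaphor but is outside its binding domain → cannot satisfy Principle A.
*Tamar₃* c-commands the anaphor but is outside its binding domain → cannot satisfy Principle A.
*Nadia₄* c-commands the anaphor within its binding domain → licit binder.
*Priya₅* does not c-command the anaphor → cannot bind it.
*Hana₆* does not c-command the anaphor → cannot bind it.

{4}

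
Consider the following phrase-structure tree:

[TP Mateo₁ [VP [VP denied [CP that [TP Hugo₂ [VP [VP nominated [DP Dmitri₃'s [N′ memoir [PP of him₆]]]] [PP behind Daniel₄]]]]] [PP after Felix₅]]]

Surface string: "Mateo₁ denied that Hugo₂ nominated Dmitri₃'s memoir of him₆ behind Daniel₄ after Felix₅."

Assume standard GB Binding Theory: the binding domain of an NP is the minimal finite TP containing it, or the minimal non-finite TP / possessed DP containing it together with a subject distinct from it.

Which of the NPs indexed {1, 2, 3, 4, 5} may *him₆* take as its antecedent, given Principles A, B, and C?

{1, 2, 4, 5}

*him* is a pronoun, so Principle B applies: it must be free in its binding domain.
Binding domain of *him₆*: the possessed DP, whose subject is Dmitri₃.
*Mateo₁* c-commands the pronoun but from outside its binding domain, and is not c-commanded by it → coindexation permitted.
*Hugo₂* c-commands the pronoun but from outside its binding domain, and is not c-commanded by it → coindexation permitted.
*Dmitri₃* c-commands the pronoun within its binding domain → coindexation would violate Principle B.
*Daniel₄* and the pronoun do not c-command one another → neither Principle B nor Principle C is at stake; coindexation permitted.
*Felix₅* and the pronoun do not c-command one another → neither Principle B nor Principle C is at stake; coindexation permitted.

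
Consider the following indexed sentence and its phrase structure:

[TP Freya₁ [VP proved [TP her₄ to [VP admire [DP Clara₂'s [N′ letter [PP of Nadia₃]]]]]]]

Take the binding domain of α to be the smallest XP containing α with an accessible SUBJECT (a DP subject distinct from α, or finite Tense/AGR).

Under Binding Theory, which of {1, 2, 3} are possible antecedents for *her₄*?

none

*her* is a pronoun, so Principle B applies: it must be free in its binding domain.
Binding domain of *her₄*: the matrix TP, whose subject is Freya₁.
*Freya₁* c-commands the pronoun within its binding domain → coindexation would violate Principle B.
*Clara₂*: the pronoun c-commands this R-expression → coindexation would violate Principle C on *Clara₂*.
*Nadia₃*: the pronoun c-commands this R-expression → coindexation would violate Principle C on *Nadia₃*.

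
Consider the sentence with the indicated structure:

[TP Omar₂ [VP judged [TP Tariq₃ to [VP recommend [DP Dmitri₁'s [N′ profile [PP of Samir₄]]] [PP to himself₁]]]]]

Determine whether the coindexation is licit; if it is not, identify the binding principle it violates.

The two coindexed NPs are *Dmitri₁* and *himself₁*.
*himself₁* is an anaphor. Principle A requires it to be bound within its binding domain — the embedded TP, whose subject is Tariq₃.
Within that domain it is c-commanded by *Tariq₃*, which does not share its index.
*Dmitri₁* does not c-command the anaphor at all.
The anaphor is unbound in its domain → Principle A violation.

Principle A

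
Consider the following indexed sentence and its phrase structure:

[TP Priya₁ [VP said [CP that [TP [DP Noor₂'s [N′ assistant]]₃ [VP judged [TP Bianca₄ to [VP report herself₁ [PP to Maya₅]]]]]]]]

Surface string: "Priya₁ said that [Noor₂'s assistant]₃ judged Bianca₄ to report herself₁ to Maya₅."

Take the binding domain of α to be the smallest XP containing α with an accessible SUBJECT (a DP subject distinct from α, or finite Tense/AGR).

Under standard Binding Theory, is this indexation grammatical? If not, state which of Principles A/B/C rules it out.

The two coindexed NPs are *Priya₁* and *herself₁*.
*herself₁* is an anaphor. Principle A requires it to be bound within its binding domain — the embedded TP, whose subject is Bianca₄.
Within that domain it is c-commanded by *Bianca₄*, which does not share its index.
*Priya₁* does c-command the anaphor, but from outside its binding domain.
The anaphor is unbound in its domain → Principle A violation.

Principle A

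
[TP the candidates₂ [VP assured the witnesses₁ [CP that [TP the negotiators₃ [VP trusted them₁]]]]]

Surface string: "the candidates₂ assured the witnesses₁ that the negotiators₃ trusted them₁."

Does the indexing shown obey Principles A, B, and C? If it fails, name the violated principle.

The two coindexed NPs are *the witnesses₁* and *them₁*.
*them₁* is a pronoun; its binding domain is the embedded TP, whose subject is the negotiators₃. Within that domain it is c-commanded only by *the negotiators₃*, which carries a different index — the pronoun is free locally, so Principle B holds.
*the witnesses₁* is an R-expression; *them₁* does not c-command it, and no other NP shares its index, so Principle C is satisfied.
All principles are respected.

grammatical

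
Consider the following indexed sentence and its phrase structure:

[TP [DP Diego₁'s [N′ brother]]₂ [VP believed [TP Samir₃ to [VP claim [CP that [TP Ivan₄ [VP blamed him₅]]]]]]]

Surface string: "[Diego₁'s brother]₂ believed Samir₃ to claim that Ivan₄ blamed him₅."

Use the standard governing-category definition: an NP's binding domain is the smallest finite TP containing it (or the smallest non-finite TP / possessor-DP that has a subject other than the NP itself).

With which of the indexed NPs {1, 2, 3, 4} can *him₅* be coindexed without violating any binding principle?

*him* is a pronoun, so Principle B applies: it must be free in its binding domain.
Binding domain of *him₅*: the embedded TP, whose subject is Ivan₄.
*Diego₁* and the pronoun do not c-command one another → neither Principle B nor Principle C is at stake; coindexation permitted.
*[Diego₁'s brother]₂* c-commands the pronoun but from outside its binding domain, and is not c-commanded by it → coindexation permitted.
*Samir₃* c-commands the pronoun but from outside its binding domain, and is not c-commanded by it → coindexation permitted.
*Ivan₄* c-commands the pronoun within its binding domain → coindexation would violate Principle B.

{1, 2, 3}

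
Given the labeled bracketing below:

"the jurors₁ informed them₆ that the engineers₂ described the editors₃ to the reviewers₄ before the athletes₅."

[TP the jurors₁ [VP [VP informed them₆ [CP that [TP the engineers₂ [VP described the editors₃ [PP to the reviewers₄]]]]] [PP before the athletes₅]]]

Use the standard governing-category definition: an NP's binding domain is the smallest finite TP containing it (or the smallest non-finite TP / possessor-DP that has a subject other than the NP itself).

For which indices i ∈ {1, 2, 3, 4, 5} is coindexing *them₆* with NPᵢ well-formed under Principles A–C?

{5}

*them* is a pronoun, so Principle B applies: it must be free in its binding domain.
Binding domain of *them₆*: the matrix TP, whose subject is the jurors₁.
*the jurors₁* c-commands the pronoun within its binding domain → coindexation would violate Principle B.
*the engineers₂*: the pronoun c-commands this R-expression → coindexation would violate Principle C on *the engineers₂*.
*the editors₃*: the pronoun c-commands this R-expression → coindexation would violate Principle C on *the editors₃*.
*the reviewers₄*: the pronoun c-commands this R-expression → coindexation would violate Principle C on *the reviewers₄*.
*the athletes₅* and the pronoun do not c-command one another → neither Principle B nor Principle C is at stake; coindexation permitted.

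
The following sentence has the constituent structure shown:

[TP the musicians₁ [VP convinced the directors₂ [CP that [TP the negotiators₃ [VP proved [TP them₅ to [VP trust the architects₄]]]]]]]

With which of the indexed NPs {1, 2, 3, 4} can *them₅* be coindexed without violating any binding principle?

*them* is a pronoun, so Principle B applies: it must be free in its binding domain.
Binding domain of *them₅*: the embedded TP, whose subject is the negotiators₃.
*the musicians₁* c-commands the pronoun but from outside its binding domain, and is not c-commanded by it → coindexation permitted.
*the directors₂* c-commands the pronoun but from outside its binding domain, and is not c-commanded by it → coindexation permitted.
*the negotiators₃* c-commands the pronoun within its binding domain → coindexation would violate Principle B.
*the architects₄*: the pronoun c-commands this R-expression → coindexation would violate Principle C on *the architects₄*.

{1, 2}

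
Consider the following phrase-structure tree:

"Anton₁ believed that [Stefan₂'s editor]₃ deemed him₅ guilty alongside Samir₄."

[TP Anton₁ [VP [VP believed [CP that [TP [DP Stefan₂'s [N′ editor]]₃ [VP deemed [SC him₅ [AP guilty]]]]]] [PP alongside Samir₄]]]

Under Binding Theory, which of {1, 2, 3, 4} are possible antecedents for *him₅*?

*him* is a pronoun, so Principle B applies: it must be free in its binding domain.
Binding domain of *him₅*: the embedded TP, whose subject is [Stefan₂'s editor]₃.
*Anton₁* c-commands the pronoun but from outside its binding domain, and is not c-commanded by it → coindexation permitted.
*Stefan₂* and the pronoun do not c-command one another → neither Principle B nor Principle C is at stake; coindexation permitted.
*[Stefan₂'s editor]₃* c-commands the pronoun within its binding domain → coindexation would violate Principle B.
*Samir₄* and the pronoun do not c-command one another → neither Principle B nor Principle C is at stake; coindexation permitted.

{1, 2, 4}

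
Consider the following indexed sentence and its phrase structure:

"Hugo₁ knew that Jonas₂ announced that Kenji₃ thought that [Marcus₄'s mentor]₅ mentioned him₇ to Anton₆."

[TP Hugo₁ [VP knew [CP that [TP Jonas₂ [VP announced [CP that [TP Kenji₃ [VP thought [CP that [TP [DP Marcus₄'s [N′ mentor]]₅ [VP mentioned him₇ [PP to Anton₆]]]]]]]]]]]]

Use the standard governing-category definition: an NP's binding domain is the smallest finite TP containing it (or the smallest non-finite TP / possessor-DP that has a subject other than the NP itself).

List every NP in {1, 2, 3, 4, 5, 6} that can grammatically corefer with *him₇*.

{1, 2, 3, 4}

*him* is a pronoun, so Principle B applies: it must be free in its binding domain.
Binding domain of *him₇*: the embedded TP, whose subject is [Marcus₄'s mentor]₅.
*Hugo₁* c-commands the pronoun but from outside its binding domain, and is not c-commanded by it → coindexation permitted.
*Jonas₂* c-commands the pronoun but from outside its binding domain, and is not c-commanded by it → coindexation permitted.
*Kenji₃* c-commands the pronoun but from outside its binding domain, and is not c-commanded by it → coindexation permitted.
*Marcus₄* and the pronoun do not c-command one another → neither Principle B nor Principle C is at stake; coindexation permitted.
*[Marcus₄'s mentor]₅* c-commands the pronoun within its binding domain → coindexation would violate Principle B.
*Anton₆*: the pronoun c-commands this R-expression → coindexation would violate Principle C on *Anton₆*.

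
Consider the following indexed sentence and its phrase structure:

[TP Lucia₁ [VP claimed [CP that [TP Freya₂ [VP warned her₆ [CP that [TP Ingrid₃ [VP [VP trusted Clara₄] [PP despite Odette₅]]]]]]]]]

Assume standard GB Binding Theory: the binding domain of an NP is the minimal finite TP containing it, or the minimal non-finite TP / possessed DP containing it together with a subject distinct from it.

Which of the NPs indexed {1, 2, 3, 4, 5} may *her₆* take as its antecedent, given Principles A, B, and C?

*her* is a pronoun, so Principle B applies: it must be free in its binding domain.
Binding domain of *her₆*: the embedded TP, whose subject is Freya₂.
*Lucia₁* c-commands the pronoun but from outside its binding domain, and is not c-commanded by it → coindexation permitted.
*Freya₂* c-commands the pronoun within its binding domain → coindexation would violate Principle B.
*Ingrid₃*: the pronoun c-commands this R-expression → coindexation would violate Principle C on *Ingrid₃*.
*Clara₄*: the pronoun c-commands this R-expression → coindexation would violate Principle C on *Clara₄*.
*Odette₅*: the pronoun c-commands this R-expression → coindexation would violate Principle C on *Odette₅*.

{1}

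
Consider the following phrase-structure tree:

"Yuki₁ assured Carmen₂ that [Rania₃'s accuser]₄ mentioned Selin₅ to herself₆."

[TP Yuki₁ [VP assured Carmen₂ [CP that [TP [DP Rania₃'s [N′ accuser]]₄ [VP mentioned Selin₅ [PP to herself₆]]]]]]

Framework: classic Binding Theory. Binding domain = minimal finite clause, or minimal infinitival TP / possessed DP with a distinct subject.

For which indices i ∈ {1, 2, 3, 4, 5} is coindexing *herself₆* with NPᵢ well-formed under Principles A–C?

*herself* is an anaphor, so Principle A applies: it must be bound in its binding domain.
Binding domain of *herself₆*: the embedded TP, whose subject is [Rania₃'s accuser]₄.
*Yuki₁* c-commands the anaphor but is outside its binding domain → cannot satisfy Principle A.
*Carmen₂* c-commands the anaphor but is outside its binding domain → cannot satisfy Principle A.
*Rania₃* does not c-command the anaphor → cannot bind it.
*[Rania₃'s accuser]₄* c-commands the anaphor within its binding domain → licit binder.
*Selin₅* c-commands the anaphor within its binding domain → licit binder.

{4, 5}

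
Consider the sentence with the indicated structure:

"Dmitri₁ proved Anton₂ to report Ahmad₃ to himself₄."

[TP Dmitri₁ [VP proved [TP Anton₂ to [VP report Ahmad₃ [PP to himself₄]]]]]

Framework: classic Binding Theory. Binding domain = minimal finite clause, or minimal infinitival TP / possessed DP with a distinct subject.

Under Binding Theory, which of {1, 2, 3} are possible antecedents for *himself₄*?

*himself* is an anaphor, so Principle A applies: it must be bound in its binding domain.
Binding domain of *himself₄*: the embedded TP, whose subject is Anton₂.
*Dmitri₁* c-commands the anaphor but is outside its binding domain → cannot satisfy Principle A.
*Anton₂* c-commands the anaphor within its binding domain → licit binder.
*Ahmad₃* c-commands the anaphor within its binding domain → licit binder.

{2, 3}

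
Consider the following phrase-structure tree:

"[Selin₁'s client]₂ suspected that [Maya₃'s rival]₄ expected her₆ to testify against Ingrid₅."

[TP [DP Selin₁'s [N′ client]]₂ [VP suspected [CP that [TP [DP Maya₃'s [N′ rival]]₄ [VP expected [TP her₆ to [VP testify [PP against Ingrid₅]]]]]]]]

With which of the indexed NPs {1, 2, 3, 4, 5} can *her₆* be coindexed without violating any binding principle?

{1, 2, 3}

*her* is a pronoun, so Principle B applies: it must be free in its binding domain.
Binding domain of *her₆*: the embedded TP, whose subject is [Maya₃'s rival]₄.
*Selin₁* and the pronoun do not c-command one another → neither Principle B nor Principle C is at stake; coindexation permitted.
*[Selin₁'s client]₂* c-commands the pronoun but from outside its binding domain, and is not c-commanded by it → coindexation permitted.
*Maya₃* and the pronoun do not c-command one another → neither Principle B nor Principle C is at stake; coindexation permitted.
*[Maya₃'s rival]₄* c-commands the pronoun within its binding domain → coindexation would violate Principle B.
*Ingrid₅*: the pronoun c-commands this R-expression → coindexation would violate Principle C on *Ingrid₅*.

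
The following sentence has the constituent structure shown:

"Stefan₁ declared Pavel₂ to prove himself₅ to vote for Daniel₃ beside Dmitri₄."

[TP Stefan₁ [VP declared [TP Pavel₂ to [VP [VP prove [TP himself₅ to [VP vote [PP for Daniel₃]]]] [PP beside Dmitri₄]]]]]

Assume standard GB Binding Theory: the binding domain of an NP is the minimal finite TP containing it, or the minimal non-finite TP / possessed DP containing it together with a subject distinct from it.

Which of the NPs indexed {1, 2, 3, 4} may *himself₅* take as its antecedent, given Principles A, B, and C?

{2}

*himself* is an anaphor, so Principle A applies: it must be bound in its binding domain.
Binding domain of *himself₅*: the embedded TP, whose subject is Pavel₂.
*Stefan₁* c-commands the anaphor but is outside its binding domain → cannot satisfy Principle A.
*Pavel₂* c-commands the anaphor within its binding domain → licit binder.
*Daniel₃* does not c-command the anaphor → cannot bind it.
*Dmitri₄* does not c-command the anaphor → cannot bind it.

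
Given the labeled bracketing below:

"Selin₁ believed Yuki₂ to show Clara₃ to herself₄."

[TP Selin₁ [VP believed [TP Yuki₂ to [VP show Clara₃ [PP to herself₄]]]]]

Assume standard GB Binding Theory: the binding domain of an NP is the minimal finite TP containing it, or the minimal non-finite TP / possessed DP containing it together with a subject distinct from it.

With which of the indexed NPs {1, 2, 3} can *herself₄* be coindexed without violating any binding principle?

{2, 3}

*herself* is an anaphor, so Principle A applies: it must be bound in its binding domain.
Binding domain of *herself₄*: the embedded TP, whose subject is Yuki₂.
*Selin₁* c-commands the anaphor but is outside its binding domain → cannot satisfy Principle A.
*Yuki₂* c-commands the anaphor within its binding domain → licit binder.
*Clara₃* c-commands the anaphor within its binding domain → licit binder.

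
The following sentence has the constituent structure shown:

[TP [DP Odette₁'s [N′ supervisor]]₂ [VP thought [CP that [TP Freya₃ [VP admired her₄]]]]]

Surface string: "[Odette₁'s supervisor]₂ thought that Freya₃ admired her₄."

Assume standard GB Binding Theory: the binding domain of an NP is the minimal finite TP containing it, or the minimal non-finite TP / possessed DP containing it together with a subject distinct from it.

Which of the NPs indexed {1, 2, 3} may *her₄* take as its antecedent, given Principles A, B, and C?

{1, 2}

*her* is a pronoun, so Principle B applies: it must be free in its binding domain.
Binding domain of *her₄*: the embedded TP, whose subject is Freya₃.
*Odette₁* and the pronoun do not c-command one another → neither Principle B nor Principle C is at stake; coindexation permitted.
*[Odette₁'s supervisor]₂* c-commands the pronoun but from outside its binding domain, and is not c-commanded by it → coindexation permitted.
*Freya₃* c-commands the pronoun within its binding domain → coindexation would violate Principle B.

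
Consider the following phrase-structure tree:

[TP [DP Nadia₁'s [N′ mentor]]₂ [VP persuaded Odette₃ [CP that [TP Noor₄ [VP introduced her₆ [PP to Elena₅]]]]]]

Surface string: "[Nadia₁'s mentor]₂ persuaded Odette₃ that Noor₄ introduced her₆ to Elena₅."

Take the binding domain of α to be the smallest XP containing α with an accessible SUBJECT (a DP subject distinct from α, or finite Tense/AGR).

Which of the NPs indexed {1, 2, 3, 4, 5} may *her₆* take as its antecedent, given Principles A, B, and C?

*her* is a pronoun, so Principle B applies: it must be free in its binding domain.
Binding domain of *her₆*: the embedded TP, whose subject is Noor₄.
*Nadia₁* and the pronoun do not c-command one another → neither Principle B nor Principle C is at stake; coindexation permitted.
*[Nadia₁'s mentor]₂* c-commands the pronoun but from outside its binding domain, and is not c-commanded by it → coindexation permitted.
*Odette₃* c-commands the pronoun but from outside its binding domain, and is not c-commanded by it → coindexation permitted.
*Noor₄* c-commands the pronoun within its binding domain → coindexation would violate Principle B.
*Elena₅*: the pronoun c-commands this R-expression → coindexation would violate Principle C on *Elena₅*.

{1, 2, 3}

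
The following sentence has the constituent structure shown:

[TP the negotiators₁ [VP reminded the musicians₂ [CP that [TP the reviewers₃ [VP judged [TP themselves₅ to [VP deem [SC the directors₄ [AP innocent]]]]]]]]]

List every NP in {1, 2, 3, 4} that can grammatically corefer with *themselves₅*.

{3}

*themselves* is an anaphor, so Principle A applies: it must be bound in its binding domain.
Binding domain of *themselves₅*: the embedded TP, whose subject is the reviewers₃.
*the negotiators₁* c-commands the anaphor but is outside its binding domain → cannot satisfy Principle A.
*the musicians₂* c-commands the anaphor but is outside its binding domain → cannot satisfy Principle A.
*the reviewers₃* c-commands the anaphor within its binding domain → licit binder.
*the directors₄* does not c-command the anaphor → cannot bind it.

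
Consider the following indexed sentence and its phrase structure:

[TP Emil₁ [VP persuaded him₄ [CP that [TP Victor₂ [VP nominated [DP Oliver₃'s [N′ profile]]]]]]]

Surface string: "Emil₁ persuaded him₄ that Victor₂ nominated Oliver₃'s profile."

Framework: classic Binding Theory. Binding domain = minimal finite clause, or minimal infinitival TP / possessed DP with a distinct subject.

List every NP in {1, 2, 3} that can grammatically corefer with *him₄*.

*him* is a pronoun, so Principle B applies: it must be free in its binding domain.
Binding domain of *him₄*: the matrix TP, whose subject is Emil₁.
*Emil₁* c-commands the pronoun within its binding domain → coindexation would violate Principle B.
*Victor₂*: the pronoun c-commands this R-expression → coindexation would violate Principle C on *Victor₂*.
*Oliver₃*: the pronoun c-commands this R-expression → coindexation would violate Principle C on *Oliver₃*.

none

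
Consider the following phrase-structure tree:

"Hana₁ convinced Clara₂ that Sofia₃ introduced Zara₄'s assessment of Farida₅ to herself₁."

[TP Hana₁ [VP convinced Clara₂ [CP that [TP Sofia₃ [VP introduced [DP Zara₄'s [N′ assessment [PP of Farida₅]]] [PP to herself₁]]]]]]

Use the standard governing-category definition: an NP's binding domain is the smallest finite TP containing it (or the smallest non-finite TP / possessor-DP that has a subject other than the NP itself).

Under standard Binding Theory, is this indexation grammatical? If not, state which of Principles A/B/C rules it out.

Principle A

The two coindexed NPs are *Hana₁* and *herself₁*.
*herself₁* is an anaphor. Principle A requires it to be bound within its binding domain — the embedded TP, whose subject is Sofia₃.
Within that domain it is c-commanded by *Sofia₃*, which does not share its index.
*Hana₁* does c-command the anaphor, but from outside its binding domain.
The anaphor is unbound in its domain → Principle A violation.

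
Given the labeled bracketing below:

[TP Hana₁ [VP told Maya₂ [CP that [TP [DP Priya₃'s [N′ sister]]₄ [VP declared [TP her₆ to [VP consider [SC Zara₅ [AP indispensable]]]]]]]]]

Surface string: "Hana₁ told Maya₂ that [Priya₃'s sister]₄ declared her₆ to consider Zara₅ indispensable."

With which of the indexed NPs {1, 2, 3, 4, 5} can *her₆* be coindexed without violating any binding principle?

*her* is a pronoun, so Principle B applies: it must be free in its binding domain.
Binding domain of *her₆*: the embedded TP, whose subject is [Priya₃'s sister]₄.
*Hana₁* c-commands the pronoun but from outside its binding domain, and is not c-commanded by it → coindexation permitted.
*Maya₂* c-commands the pronoun but from outside its binding domain, and is not c-commanded by it → coindexation permitted.
*Priya₃* and the pronoun do not c-command one another → neither Principle B nor Principle C is at stake; coindexation permitted.
*[Priya₃'s sister]₄* c-commands the pronoun within its binding domain → coindexation would violate Principle B.
*Zara₅*: the pronoun c-commands this R-expression → coindexation would violate Principle C on *Zara₅*.

{1, 2, 3}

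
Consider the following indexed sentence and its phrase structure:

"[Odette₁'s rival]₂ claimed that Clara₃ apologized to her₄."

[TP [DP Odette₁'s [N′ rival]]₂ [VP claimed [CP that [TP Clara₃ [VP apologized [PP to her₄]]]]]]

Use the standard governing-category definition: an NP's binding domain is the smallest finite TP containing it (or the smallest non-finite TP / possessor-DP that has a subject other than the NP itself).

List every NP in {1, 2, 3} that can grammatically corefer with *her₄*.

{1, 2}

*her* is a pronoun, so Principle B applies: it must be free in its binding domain.
Binding domain of *her₄*: the embedded TP, whose subject is Clara₃.
*Odette₁* and the pronoun do not c-command one another → neither Principle B nor Principle C is at stake; coindexation permitted.
*[Odette₁'s rival]₂* c-commands the pronoun but from outside its binding domain, and is not c-commanded by it → coindexation permitted.
*Clara₃* c-commands the pronoun within its binding domain → coindexation would violate Principle B.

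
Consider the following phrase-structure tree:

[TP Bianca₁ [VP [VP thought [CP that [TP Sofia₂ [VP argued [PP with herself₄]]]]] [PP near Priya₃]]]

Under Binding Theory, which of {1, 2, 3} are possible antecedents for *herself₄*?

{2}

*herself* is an anaphor, so Principle A applies: it must be bound in its binding domain.
Binding domain of *herself₄*: the embedded TP, whose subject is Sofia₂.
*Bianca₁* c-commands the anaphor but is outside its binding domain → cannot satisfy Principle A.
*Sofia₂* c-commands the anaphor within its binding domain → licit binder.
*Priya₃* does not c-command the anaphor → cannot bind it.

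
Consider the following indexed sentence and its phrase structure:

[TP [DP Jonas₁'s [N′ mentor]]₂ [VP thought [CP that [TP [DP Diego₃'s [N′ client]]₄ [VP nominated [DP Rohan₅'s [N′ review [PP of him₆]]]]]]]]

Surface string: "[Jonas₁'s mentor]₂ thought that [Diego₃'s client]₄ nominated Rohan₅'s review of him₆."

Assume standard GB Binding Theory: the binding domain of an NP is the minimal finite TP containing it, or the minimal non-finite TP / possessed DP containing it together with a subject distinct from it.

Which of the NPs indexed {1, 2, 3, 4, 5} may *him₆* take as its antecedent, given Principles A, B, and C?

{1, 2, 3, 4}

*him* is a pronoun, so Principle B applies: it must be free in its binding domain.
Binding domain of *him₆*: the possessed DP, whose subject is Rohan₅.
*Jonas₁* and the pronoun do not c-command one another → neither Principle B nor Principle C is at stake; coindexation permitted.
*[Jonas₁'s mentor]₂* c-commands the pronoun but from outside its binding domain, and is not c-commanded by it → coindexation permitted.
*Diego₃* and the pronoun do not c-command one another → neither Principle B nor Principle C is at stake; coindexation permitted.
*[Diego₃'s client]₄* c-commands the pronoun but from outside its binding domain, and is not c-commanded by it → coindexation permitted.
*Rohan₅* c-commands the pronoun within its binding domain → coindexation would violate Principle B.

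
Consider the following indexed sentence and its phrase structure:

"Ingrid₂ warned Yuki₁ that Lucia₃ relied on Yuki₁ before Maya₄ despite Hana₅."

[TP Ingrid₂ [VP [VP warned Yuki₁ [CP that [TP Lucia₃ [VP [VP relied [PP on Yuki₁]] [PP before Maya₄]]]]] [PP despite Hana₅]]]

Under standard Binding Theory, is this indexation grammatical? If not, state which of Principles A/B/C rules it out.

Principle C

The two coindexed NPs are *Yuki₁* (the lower occurrence) and *Yuki₁* (the higher occurrence).
*Yuki₁* (the lower occurrence) is an R-expression. Principle C requires it to be free everywhere.
*Yuki₁* (the higher occurrence) c-commands it and carries the same index.
The R-expression is bound → Principle C violation.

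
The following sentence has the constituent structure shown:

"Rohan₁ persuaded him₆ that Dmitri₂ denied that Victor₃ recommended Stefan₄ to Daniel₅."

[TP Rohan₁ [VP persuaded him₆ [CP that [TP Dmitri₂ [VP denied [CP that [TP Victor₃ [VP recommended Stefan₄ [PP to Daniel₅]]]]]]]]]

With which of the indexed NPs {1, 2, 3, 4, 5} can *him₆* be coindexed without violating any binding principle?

none

*him* is a pronoun, so Principle B applies: it must be free in its binding domain.
Binding domain of *him₆*: the matrix TP, whose subject is Rohan₁.
*Rohan₁* c-commands the pronoun within its binding domain → coindexation would violate Principle B.
*Dmitri₂*: the pronoun c-commands this R-expression → coindexation would violate Principle C on *Dmitri₂*.
*Victor₃*: the pronoun c-commands this R-expression → coindexation would violate Principle C on *Victor₃*.
*Stefan₄*: the pronoun c-commands this R-expression → coindexation would violate Principle C on *Stefan₄*.
*Daniel₅*: the pronoun c-commands this R-expression → coindexation would violate Principle C on *Daniel₅*.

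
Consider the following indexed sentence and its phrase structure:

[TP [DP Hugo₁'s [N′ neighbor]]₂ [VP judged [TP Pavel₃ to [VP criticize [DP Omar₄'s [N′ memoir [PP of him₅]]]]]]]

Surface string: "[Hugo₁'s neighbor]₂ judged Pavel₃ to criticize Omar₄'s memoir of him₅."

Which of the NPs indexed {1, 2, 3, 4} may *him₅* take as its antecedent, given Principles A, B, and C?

{1, 2, 3}

*him* is a pronoun, so Principle B applies: it must be free in its binding domain.
Binding domain of *him₅*: the possessed DP, whose subject is Omar₄.
*Hugo₁* and the pronoun do not c-command one another → neither Principle B nor Principle C is at stake; coindexation permitted.
*[Hugo₁'s neighbor]₂* c-commands the pronoun but from outside its binding domain, and is not c-commanded by it → coindexation permitted.
*Pavel₃* c-commands the pronoun but from outside its binding domain, and is not c-commanded by it → coindexation permitted.
*Omar₄* c-commands the pronoun within its binding domain → coindexation would violate Principle B.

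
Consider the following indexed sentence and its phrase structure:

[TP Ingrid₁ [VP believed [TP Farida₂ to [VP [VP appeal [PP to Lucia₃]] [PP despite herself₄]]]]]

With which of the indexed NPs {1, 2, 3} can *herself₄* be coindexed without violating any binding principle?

*herself* is an anaphor, so Principle A applies: it must be bound in its binding domain.
Binding domain of *herself₄*: the embedded TP, whose subject is Farida₂.
*Ingrid₁* c-commands the anaphor but is outside its binding domain → cannot satisfy Principle A.
*Farida₂* c-commands the anaphor within its binding domain → licit binder.
*Lucia₃* does not c-command the anaphor → cannot bind it.

{2}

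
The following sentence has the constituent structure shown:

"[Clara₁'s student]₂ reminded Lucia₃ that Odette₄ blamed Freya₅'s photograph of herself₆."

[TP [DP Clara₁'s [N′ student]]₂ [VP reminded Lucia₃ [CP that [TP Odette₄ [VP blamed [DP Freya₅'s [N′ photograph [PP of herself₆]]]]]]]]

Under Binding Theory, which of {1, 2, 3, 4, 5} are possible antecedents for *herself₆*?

*herself* is an anaphor, so Principle A applies: it must be bound in its binding domain.
Binding domain of *herself₆*: the possessed DP, whose subject is Freya₅.
*Clara₁* does not c-command the anaphor → cannot bind it.
*[Clara₁'s student]₂* c-commands the anaphor but is outside its binding domain → cannot satisfy Principle A.
*Lucia₃* c-commands the anaphor but is outside its binding domain → cannot satisfy Principle A.
*Odette₄* c-commands the anaphor but is outside its binding domain → cannot satisfy Principle A.
*Freya₅* c-commands the anaphor within its binding domain → licit binder.

{5}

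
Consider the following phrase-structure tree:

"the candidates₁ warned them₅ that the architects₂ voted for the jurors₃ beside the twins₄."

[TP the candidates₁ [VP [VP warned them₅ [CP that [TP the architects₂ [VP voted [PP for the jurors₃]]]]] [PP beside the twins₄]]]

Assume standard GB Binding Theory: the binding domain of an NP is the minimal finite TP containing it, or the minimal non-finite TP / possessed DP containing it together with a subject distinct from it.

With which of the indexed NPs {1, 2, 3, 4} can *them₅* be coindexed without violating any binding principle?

{4}

*them* is a pronoun, so Principle B applies: it must be free in its binding domain.
Binding domain of *them₅*: the matrix TP, whose subject is the candidates₁.
*the candidates₁* c-commands the pronoun within its binding domain → coindexation would violate Principle B.
*the architects₂*: the pronoun c-commands this R-expression → coindexation would violate Principle C on *the architects₂*.
*the jurors₃*: the pronoun c-commands this R-expression → coindexation would violate Principle C on *the jurors₃*.
*the twins₄* and the pronoun do not c-command one another → neither Principle B nor Principle C is at stake; coindexation permitted.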